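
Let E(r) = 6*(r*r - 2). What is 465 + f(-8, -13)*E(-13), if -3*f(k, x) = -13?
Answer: 4807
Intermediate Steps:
f(k, x) = 13/3 (f(k, x) = -1/3*(-13) = 13/3)
E(r) = -12 + 6*r**2 (E(r) = 6*(r**2 - 2) = 6*(-2 + r**2) = -12 + 6*r**2)
465 + f(-8, -13)*E(-13) = 465 + 13*(-12 + 6*(-13)**2)/3 = 465 + 13*(-12 + 6*169)/3 = 465 + 13*(-12 + 1014)/3 = 465 + (13/3)*1002 = 465 + 4342 = 4807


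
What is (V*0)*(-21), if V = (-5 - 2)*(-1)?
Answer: 0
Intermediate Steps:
V = 7 (V = -7*(-1) = 7)
(V*0)*(-21) = (7*0)*(-21) = 0*(-21) = 0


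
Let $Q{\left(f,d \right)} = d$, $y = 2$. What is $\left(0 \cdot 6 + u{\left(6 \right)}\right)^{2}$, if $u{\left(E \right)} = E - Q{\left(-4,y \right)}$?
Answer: $16$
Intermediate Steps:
$u{\left(E \right)} = -2 + E$ ($u{\left(E \right)} = E - 2 = -2 + E$)
$\left(0 \cdot 6 + u{\left(6 \right)}\right)^{2} = \left(0 \cdot 6 + \left(-2 + 6\right)\right)^{2} = \left(0 + 4\right)^{2} = 4^{2} = 16$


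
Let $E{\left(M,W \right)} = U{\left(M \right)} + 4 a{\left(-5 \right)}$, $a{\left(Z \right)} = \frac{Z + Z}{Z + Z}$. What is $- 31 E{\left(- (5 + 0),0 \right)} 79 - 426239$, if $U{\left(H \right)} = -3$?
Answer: $-428688$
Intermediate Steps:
$a{\left(Z \right)} = 1$ ($a{\left(Z \right)} = \frac{2 Z}{2 Z} = 2 Z \frac{1}{2 Z} = 1$)
$E{\left(M,W \right)} = 1$ ($E{\left(M,W \right)} = -3 + 4 \cdot 1 = -3 + 4 = 1$)
$- 31 E{\left(- (5 + 0),0 \right)} 79 - 426239 = \left(-31\right) 1 \cdot 79 - 426239 = \left(-31\right) 79 - 426239 = -2449 - 426239 = -428688$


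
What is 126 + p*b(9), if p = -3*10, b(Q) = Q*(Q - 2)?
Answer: -1764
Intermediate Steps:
b(Q) = Q*(-2 + Q)
p = -30
126 + p*b(9) = 126 - 270*(-2 + 9) = 126 - 270*7 = 126 - 30*63 = 126 - 1890 = -1764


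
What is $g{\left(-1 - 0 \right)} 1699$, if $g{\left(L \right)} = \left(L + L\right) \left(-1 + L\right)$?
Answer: $6796$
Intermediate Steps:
$g{\left(L \right)} = 2 L \left(-1 + L\right)$
$g{\left(-1 - 0 \right)} 1699 = 2 \left(-1 - 0\right) \left(-1 - 1\right) 1699 = 2 \left(-1 + 0\right) \left(-1 + \left(-1 + 0\right)\right) 1699 = 2 \left(-1\right) \left(-1 - 1\right) 1699 = 2 \left(-1\right) \left(-2\right) 1699 = 4 \cdot 1699 = 6796$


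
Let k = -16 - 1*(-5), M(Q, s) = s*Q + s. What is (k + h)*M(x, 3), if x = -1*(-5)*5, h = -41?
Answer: -4056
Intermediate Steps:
x = 25 (x = 5*5 = 25)
M(Q, s) = s + Q*s (M(Q, s) = Q*s + s = s + Q*s)
k = -11 (k = -16 + 5 = -11)
(k + h)*M(x, 3) = (-11 - 41)*(3*(1 + 25)) = -156*26 = -52*78 = -4056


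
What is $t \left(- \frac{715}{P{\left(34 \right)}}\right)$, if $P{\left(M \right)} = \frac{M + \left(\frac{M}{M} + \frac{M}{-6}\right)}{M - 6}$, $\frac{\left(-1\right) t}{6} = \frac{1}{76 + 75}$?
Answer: $\frac{4095}{151} \approx 27.119$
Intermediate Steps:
$t = - \frac{6}{151}$ ($t = - \frac{6}{76 + 75} = - \frac{6}{151} \approx -0.039735$)
$P{\left(M \right)} = \frac{1 + \frac{5 M}{6}}{-6 + M}$ ($P{\left(M \right)} = \frac{M + \left(1 + M \left(- \frac{1}{6}\right)\right)}{-6 + M} = \frac{M - \left(-1 + \frac{M}{6}\right)}{-6 + M} = \frac{1 + \frac{5 M}{6}}{-6 + M}$)
$t \left(- \frac{715}{P{\left(34 \right)}}\right) = - \frac{6 \left(- \frac{715}{\frac{1}{6} \frac{1}{-6 + 34} \left(6 + 5 \cdot 34\right)}\right)}{151} = - \frac{6 \left(- \frac{715}{\frac{1}{6} \cdot \frac{1}{28} \left(6 + 170\right)}\right)}{151} = - \frac{6 \left(- \frac{715}{\frac{1}{6} \cdot \frac{1}{28} \cdot 176}\right)}{151} = - \frac{6 \left(- \frac{715}{\frac{22}{21}}\right)}{151} = - \frac{6 \left(\left(-715\right) \frac{21}{22}\right)}{151} = \left(- \frac{6}{151}\right) \left(- \frac{1365}{2}\right) = \frac{4095}{151}$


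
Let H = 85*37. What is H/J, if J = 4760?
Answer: 37/56 ≈ 0.66071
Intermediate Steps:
H = 3145
H/J = 3145/4760 = 3145*(1/4760) = 37/56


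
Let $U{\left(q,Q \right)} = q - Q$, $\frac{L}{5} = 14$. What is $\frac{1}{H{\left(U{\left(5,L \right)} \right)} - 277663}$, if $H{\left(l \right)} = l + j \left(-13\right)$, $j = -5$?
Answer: $- \frac{1}{277663} \approx -3.6015 \cdot 10^{-6}$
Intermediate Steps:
$L = 70$ ($L = 5 \cdot 14 = 70$)
$H{\left(l \right)} = 65 + l$ ($H{\left(l \right)} = l - -65 = l + 65 = 65 + l$)
$\frac{1}{H{\left(U{\left(5,L \right)} \right)} - 277663} = \frac{1}{\left(65 + \left(5 - 70\right)\right) - 277663} = \frac{1}{\left(65 - 65\right) - 277663} = \frac{1}{0 - 277663} = \frac{1}{-277663} = - \frac{1}{277663}$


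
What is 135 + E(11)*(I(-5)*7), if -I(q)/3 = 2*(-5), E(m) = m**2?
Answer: 25545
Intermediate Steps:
I(q) = 30 (I(q) = -6*(-5) = -3*(-10) = 30)
135 + E(11)*(I(-5)*7) = 135 + 11**2*(30*7) = 135 + 121*210 = 135 + 25410 = 25545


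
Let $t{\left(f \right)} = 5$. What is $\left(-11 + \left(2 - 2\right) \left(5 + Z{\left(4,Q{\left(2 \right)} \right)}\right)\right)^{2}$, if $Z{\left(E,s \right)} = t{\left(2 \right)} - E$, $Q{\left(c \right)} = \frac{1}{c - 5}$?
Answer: $121$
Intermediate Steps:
$Q{\left(c \right)} = \frac{1}{-5 + c}$
$Z{\left(E,s \right)} = 5 - E$
$\left(-11 + \left(2 - 2\right) \left(5 + Z{\left(4,Q{\left(2 \right)} \right)}\right)\right)^{2} = \left(-11 + \left(2 - 2\right) \left(5 + \left(5 - 4\right)\right)\right)^{2} = \left(-11 + 0 \left(5 + \left(5 - 4\right)\right)\right)^{2} = \left(-11 + 0 \left(5 + 1\right)\right)^{2} = \left(-11 + 0 \cdot 6\right)^{2} = \left(-11 + 0\right)^{2} = \left(-11\right)^{2} = 121$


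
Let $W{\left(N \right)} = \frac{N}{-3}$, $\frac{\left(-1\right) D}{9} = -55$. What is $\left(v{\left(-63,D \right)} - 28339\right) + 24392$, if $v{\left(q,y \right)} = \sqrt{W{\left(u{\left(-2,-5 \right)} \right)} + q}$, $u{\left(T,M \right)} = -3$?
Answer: $-3947 + i \sqrt{62} \approx -3947.0 + 7.874 i$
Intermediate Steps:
$D = 495$ ($D = \left(-9\right) \left(-55\right) = 495$)
$W{\left(N \right)} = - \frac{N}{3}$ ($W{\left(N \right)} = N \left(- \frac{1}{3}\right) = - \frac{N}{3}$)
$v{\left(q,y \right)} = \sqrt{1 + q}$ ($v{\left(q,y \right)} = \sqrt{\left(- \frac{1}{3}\right) \left(-3\right) + q} = \sqrt{1 + q}$)
$\left(v{\left(-63,D \right)} - 28339\right) + 24392 = \left(\sqrt{1 - 63} - 28339\right) + 24392 = \left(\sqrt{-62} - 28339\right) + 24392 = \left(i \sqrt{62} - 28339\right) + 24392 = \left(-28339 + i \sqrt{62}\right) + 24392 = -3947 + i \sqrt{62}$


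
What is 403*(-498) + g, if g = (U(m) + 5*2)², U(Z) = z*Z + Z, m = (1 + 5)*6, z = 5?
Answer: -149618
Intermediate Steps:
m = 36 (m = 6*6 = 36)
U(Z) = 6*Z (U(Z) = 5*Z + Z = 6*Z)
g = 51076 (g = (6*36 + 5*2)² = (216 + 10)² = 226² = 51076)
403*(-498) + g = 403*(-498) + 51076 = -200694 + 51076 = -149618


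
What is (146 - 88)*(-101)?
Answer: -5858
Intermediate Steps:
(146 - 88)*(-101) = 58*(-101) = -5858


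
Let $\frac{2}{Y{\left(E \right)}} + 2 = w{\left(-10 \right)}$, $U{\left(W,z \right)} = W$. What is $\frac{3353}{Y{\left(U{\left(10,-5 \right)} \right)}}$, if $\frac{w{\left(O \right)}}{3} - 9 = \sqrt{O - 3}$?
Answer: $\frac{83825}{2} + \frac{10059 i \sqrt{13}}{2} \approx 41913.0 + 18134.0 i$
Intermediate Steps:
$w{\left(O \right)} = 27 + 3 \sqrt{-3 + O}$ ($w{\left(O \right)} = 27 + 3 \sqrt{O - 3} = 27 + 3 \sqrt{-3 + O}$)
$Y{\left(E \right)} = \frac{2}{25 + 3 i \sqrt{13}}$ ($Y{\left(E \right)} = \frac{2}{-2 + \left(27 + 3 \sqrt{-3 - 10}\right)} = \frac{2}{-2 + \left(27 + 3 \sqrt{-13}\right)} = \frac{2}{-2 + \left(27 + 3 i \sqrt{13}\right)} = \frac{2}{25 + 3 i \sqrt{13}}$)
$\frac{3353}{Y{\left(U{\left(10,-5 \right)} \right)}} = \frac{3353}{\frac{25}{371} - \frac{3 i \sqrt{13}}{371}}$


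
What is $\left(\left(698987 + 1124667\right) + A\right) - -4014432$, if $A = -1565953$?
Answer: $4272133$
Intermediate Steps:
$\left(\left(698987 + 1124667\right) + A\right) - -4014432 = \left(\left(698987 + 1124667\right) - 1565953\right) - -4014432 = \left(1823654 - 1565953\right) + 4014432 = 257701 + 4014432 = 4272133$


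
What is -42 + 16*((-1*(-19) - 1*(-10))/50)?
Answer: -818/25 ≈ -32.720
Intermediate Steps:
-42 + 16*((-1*(-19) - 1*(-10))/50) = -42 + 16*((19 + 10)*(1/50)) = -42 + 16*(29*(1/50)) = -42 + 16*(29/50) = -42 + 232/25 = -818/25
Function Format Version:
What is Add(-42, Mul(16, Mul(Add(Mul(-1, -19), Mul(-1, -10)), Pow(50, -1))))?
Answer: Rational(-818, 25) ≈ -32.720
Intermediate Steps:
Add(-42, Mul(16, Mul(Add(Mul(-1, -19), Mul(-1, -10)), Pow(50, -1)))) = Add(-42, Mul(16, Mul(Add(19, 10), Rational(1, 50)))) = Add(-42, Mul(16, Mul(29, Rational(1, 50)))) = Add(-42, Mul(16, Rational(29, 50))) = Add(-42, Rational(232, 25)) = Rational(-818, 25)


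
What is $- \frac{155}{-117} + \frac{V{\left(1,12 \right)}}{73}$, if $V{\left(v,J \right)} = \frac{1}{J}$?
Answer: $\frac{45299}{34164} \approx 1.3259$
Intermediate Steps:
$- \frac{155}{-117} + \frac{V{\left(1,12 \right)}}{73} = - \frac{155}{-117} + \frac{1}{12 \cdot 73} = \left(-155\right) \left(- \frac{1}{117}\right) + \frac{1}{12} \cdot \frac{1}{73} = \frac{155}{117} + \frac{1}{876} = \frac{45299}{34164}$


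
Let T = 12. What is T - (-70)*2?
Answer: 152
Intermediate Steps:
T - (-70)*2 = 12 - (-70)*2 = 12 - 10*(-14) = 12 + 140 = 152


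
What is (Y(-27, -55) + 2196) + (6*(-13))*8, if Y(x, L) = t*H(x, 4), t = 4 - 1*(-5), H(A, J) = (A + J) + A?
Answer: 1122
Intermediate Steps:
H(A, J) = J + 2*A
t = 9 (t = 4 + 5 = 9)
Y(x, L) = 36 + 18*x (Y(x, L) = 9*(4 + 2*x) = 36 + 18*x)
(Y(-27, -55) + 2196) + (6*(-13))*8 = ((36 + 18*(-27)) + 2196) + (6*(-13))*8 = ((36 - 486) + 2196) - 78*8 = (-450 + 2196) - 624 = 1746 - 624 = 1122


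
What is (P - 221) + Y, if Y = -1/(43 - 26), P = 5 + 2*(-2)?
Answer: -3741/17 ≈ -220.06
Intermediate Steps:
P = 1 (P = 5 - 4 = 1)
Y = -1/17 ≈ -0.058824
(P - 221) + Y = (1 - 221) - 1/17 = -220 - 1/17 = -3741/17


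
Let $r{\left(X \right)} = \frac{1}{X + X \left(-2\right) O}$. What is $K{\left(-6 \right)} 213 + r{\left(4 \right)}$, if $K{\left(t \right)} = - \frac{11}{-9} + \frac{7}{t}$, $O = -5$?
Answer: $\frac{1565}{132} \approx 11.856$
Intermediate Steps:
$r{\left(X \right)} = \frac{1}{11 X}$ ($r{\left(X \right)} = \frac{1}{X + X \left(-2\right) \left(-5\right)} = \frac{1}{X + - 2 X \left(-5\right)} = \frac{1}{X + 10 X} = \frac{1}{11 X}$)
$K{\left(t \right)} = \frac{11}{9} + \frac{7}{t}$ ($K{\left(t \right)} = \left(-11\right) \left(- \frac{1}{9}\right) + \frac{7}{t} = \frac{11}{9} + \frac{7}{t}$)
$K{\left(-6 \right)} 213 + r{\left(4 \right)} = \left(\frac{11}{9} + \frac{7}{-6}\right) 213 + \frac{1}{11 \cdot 4} = \left(\frac{11}{9} + 7 \left(- \frac{1}{6}\right)\right) 213 + \frac{1}{11} \cdot \frac{1}{4} = \left(\frac{11}{9} - \frac{7}{6}\right) 213 + \frac{1}{44} = \frac{1}{18} \cdot 213 + \frac{1}{44} = \frac{71}{6} + \frac{1}{44} = \frac{1565}{132}$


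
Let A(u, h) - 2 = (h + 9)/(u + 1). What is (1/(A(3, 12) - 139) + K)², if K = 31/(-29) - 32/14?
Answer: 129383370601/11444934361 ≈ 11.305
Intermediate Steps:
A(u, h) = 2 + (9 + h)/(1 + u) (A(u, h) = 2 + (h + 9)/(u + 1) = 2 + (9 + h)/(1 + u))
K = -681/203 (K = 31*(-1/29) - 32*1/14 = -31/29 - 16/7 = -681/203 ≈ -3.3547)
(1/(A(3, 12) - 139) + K)² = (1/((11 + 12 + 2*3)/(1 + 3) - 139) - 681/203)² = (1/((11 + 12 + 6)/4 - 139) - 681/203)² = (1/((¼)*29 - 139) - 681/203)² = (1/(29/4 - 139) - 681/203)² = (1/(-527/4) - 681/203)² = (-4/527 - 681/203)² = (-359699/106981)² = 129383370601/11444934361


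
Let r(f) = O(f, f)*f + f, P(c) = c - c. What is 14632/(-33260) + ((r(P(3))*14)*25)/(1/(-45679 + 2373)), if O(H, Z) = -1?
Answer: -3658/8315 ≈ -0.43993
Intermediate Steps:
P(c) = 0
r(f) = 0 (r(f) = -f + f = 0)
14632/(-33260) + ((r(P(3))*14)*25)/(1/(-45679 + 2373)) = 14632/(-33260) + ((0*14)*25)/(1/(-45679 + 2373)) = 14632*(-1/33260) + (0*25)/(1/(-43306)) = -3658/8315 + 0/(-1/43306) = -3658/8315 + 0*(-43306) = -3658/8315 + 0 = -3658/8315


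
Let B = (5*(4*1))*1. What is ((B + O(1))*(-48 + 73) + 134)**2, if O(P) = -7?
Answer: 210681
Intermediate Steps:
B = 20 (B = (5*4)*1 = 20*1 = 20)
((B + O(1))*(-48 + 73) + 134)**2 = ((20 - 7)*(-48 + 73) + 134)**2 = (13*25 + 134)**2 = (325 + 134)**2 = 459**2 = 210681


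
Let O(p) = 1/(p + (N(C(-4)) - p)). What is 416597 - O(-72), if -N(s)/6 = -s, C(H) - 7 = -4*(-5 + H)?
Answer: 107482025/258 ≈ 4.1660e+5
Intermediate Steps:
C(H) = 27 - 4*H (C(H) = 7 - 4*(-5 + H) = 7 + (20 - 4*H) = 27 - 4*H)
N(s) = 6*s (N(s) = -(-6)*s = 6*s)
O(p) = 1/258 (O(p) = 1/(p + (6*(27 - 4*(-4)) - p)) = 1/(p + (6*(27 + 16) - p)) = 1/(p + (6*43 - p)) = 1/(p + (258 - p)) = 1/258)
416597 - O(-72) = 416597 - 1*1/258 = 416597 - 1/258 = 107482025/258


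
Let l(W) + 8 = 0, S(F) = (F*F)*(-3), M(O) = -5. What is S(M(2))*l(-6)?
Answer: 600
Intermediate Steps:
S(F) = -3*F² (S(F) = F²*(-3) = -3*F²)
l(W) = -8 (l(W) = -8 + 0 = -8)
S(M(2))*l(-6) = -3*(-5)²*(-8) = -3*25*(-8) = -75*(-8) = 600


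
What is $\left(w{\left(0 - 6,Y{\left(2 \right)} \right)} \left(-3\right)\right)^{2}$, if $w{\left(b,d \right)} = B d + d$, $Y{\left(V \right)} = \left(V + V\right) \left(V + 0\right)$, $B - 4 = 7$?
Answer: $82944$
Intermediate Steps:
$B = 11$ ($B = 4 + 7 = 11$)
$Y{\left(V \right)} = 2 V^{2}$ ($Y{\left(V \right)} = 2 V V = 2 V^{2}$)
$w{\left(b,d \right)} = 12 d$ ($w{\left(b,d \right)} = 11 d + d = 12 d$)
$\left(w{\left(0 - 6,Y{\left(2 \right)} \right)} \left(-3\right)\right)^{2} = \left(12 \cdot 2 \cdot 2^{2} \left(-3\right)\right)^{2} = \left(12 \cdot 2 \cdot 4 \left(-3\right)\right)^{2} = \left(12 \cdot 8 \left(-3\right)\right)^{2} = \left(96 \left(-3\right)\right)^{2} = \left(-288\right)^{2} = 82944$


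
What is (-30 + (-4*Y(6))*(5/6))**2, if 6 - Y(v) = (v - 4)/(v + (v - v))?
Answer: 193600/81 ≈ 2390.1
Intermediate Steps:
Y(v) = 6 - (-4 + v)/v (Y(v) = 6 - (v - 4)/(v + (v - v)) = 6 - (-4 + v)/(v + 0) = 6 - (-4 + v)/v)
(-30 + (-4*Y(6))*(5/6))**2 = (-30 + (-4*(5 + 4/6))*(5/6))**2 = (-30 + (-4*(5 + 4*(1/6)))*(5*(1/6)))**2 = (-30 - 4*(5 + 2/3)*(5/6))**2 = (-30 - 4*17/3*(5/6))**2 = (-30 - 68/3*5/6)**2 = (-30 - 170/9)**2 = (-440/9)**2 = 193600/81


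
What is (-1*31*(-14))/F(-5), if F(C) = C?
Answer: -434/5 ≈ -86.800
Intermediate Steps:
(-1*31*(-14))/F(-5) = (-1*31*(-14))/(-5) = -31*(-14)*(-1/5) = 434*(-1/5) = -434/5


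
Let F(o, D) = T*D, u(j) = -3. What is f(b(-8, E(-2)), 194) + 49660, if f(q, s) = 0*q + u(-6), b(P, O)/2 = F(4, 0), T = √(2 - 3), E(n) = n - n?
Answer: 49657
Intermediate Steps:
E(n) = 0
T = I (T = √(-1) = I ≈ 1.0*I)
F(o, D) = I*D
b(P, O) = 0 (b(P, O) = 2*(I*0) = 2*0 = 0)
f(q, s) = -3 (f(q, s) = 0*q - 3 = 0 - 3 = -3)
f(b(-8, E(-2)), 194) + 49660 = -3 + 49660 = 49657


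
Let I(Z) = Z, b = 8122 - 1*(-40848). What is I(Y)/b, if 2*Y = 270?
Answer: 27/9794 ≈ 0.0027568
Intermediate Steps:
Y = 135 (Y = (1/2)*270 = 135)
b = 48970 (b = 8122 + 40848 = 48970)
I(Y)/b = 135/48970 = 135*(1/48970) = 27/9794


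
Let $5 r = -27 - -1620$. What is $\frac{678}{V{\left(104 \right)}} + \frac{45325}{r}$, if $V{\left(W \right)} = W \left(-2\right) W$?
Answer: $\frac{2450635973}{17229888} \approx 142.23$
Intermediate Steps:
$r = \frac{1593}{5}$ ($r = \frac{-27 - -1620}{5} = \frac{-27 + 1620}{5} = \frac{1}{5} \cdot 1593 = \frac{1593}{5} \approx 318.6$)
$V{\left(W \right)} = - 2 W^{2}$ ($V{\left(W \right)} = - 2 W W = - 2 W^{2}$)
$\frac{678}{V{\left(104 \right)}} + \frac{45325}{r} = \frac{678}{\left(-2\right) 104^{2}} + \frac{45325}{\frac{1593}{5}} = \frac{678}{\left(-2\right) 10816} + 45325 \cdot \frac{5}{1593} = \frac{678}{-21632} + \frac{226625}{1593} = 678 \left(- \frac{1}{21632}\right) + \frac{226625}{1593} = - \frac{339}{10816} + \frac{226625}{1593} = \frac{2450635973}{17229888}$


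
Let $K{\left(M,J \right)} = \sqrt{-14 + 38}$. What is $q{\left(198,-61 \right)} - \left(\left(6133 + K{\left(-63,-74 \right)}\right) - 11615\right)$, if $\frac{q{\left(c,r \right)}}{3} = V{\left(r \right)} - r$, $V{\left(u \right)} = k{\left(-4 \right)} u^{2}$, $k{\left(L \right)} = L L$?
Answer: $184273 - 2 \sqrt{6} \approx 1.8427 \cdot 10^{5}$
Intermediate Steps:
$k{\left(L \right)} = L^{2}$
$K{\left(M,J \right)} = 2 \sqrt{6}$ ($K{\left(M,J \right)} = \sqrt{24} = 2 \sqrt{6}$)
$V{\left(u \right)} = 16 u^{2}$ ($V{\left(u \right)} = \left(-4\right)^{2} u^{2} = 16 u^{2}$)
$q{\left(c,r \right)} = - 3 r + 48 r^{2}$ ($q{\left(c,r \right)} = 3 \left(16 r^{2} - r\right) = 3 \left(- r + 16 r^{2}\right) = - 3 r + 48 r^{2}$)
$q{\left(198,-61 \right)} - \left(\left(6133 + K{\left(-63,-74 \right)}\right) - 11615\right) = 3 \left(-61\right) \left(-1 + 16 \left(-61\right)\right) - \left(\left(6133 + 2 \sqrt{6}\right) - 11615\right) = 3 \left(-61\right) \left(-1 - 976\right) - \left(-5482 + 2 \sqrt{6}\right) = 3 \left(-61\right) \left(-977\right) + \left(5482 - 2 \sqrt{6}\right) = 178791 + \left(5482 - 2 \sqrt{6}\right) = 184273 - 2 \sqrt{6}$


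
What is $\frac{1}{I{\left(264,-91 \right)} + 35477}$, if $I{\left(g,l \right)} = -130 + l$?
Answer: $\frac{1}{35256} \approx 2.8364 \cdot 10^{-5}$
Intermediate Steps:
$\frac{1}{I{\left(264,-91 \right)} + 35477} = \frac{1}{\left(-130 - 91\right) + 35477} = \frac{1}{-221 + 35477} = \frac{1}{35256}$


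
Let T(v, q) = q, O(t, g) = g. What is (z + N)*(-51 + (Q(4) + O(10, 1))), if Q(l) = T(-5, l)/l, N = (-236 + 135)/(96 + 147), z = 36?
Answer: -423703/243 ≈ -1743.6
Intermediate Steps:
N = -101/243 ≈ -0.41564
Q(l) = 1 (Q(l) = l/l = 1)
(z + N)*(-51 + (Q(4) + O(10, 1))) = (36 - 101/243)*(-51 + (1 + 1)) = 8647*(-51 + 2)/243 = (8647/243)*(-49) = -423703/243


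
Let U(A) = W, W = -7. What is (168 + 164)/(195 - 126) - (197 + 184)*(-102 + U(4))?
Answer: 2865833/69 ≈ 41534.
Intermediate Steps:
U(A) = -7
(168 + 164)/(195 - 126) - (197 + 184)*(-102 + U(4)) = (168 + 164)/(195 - 126) - (197 + 184)*(-102 - 7) = 332/69 - 381*(-109) = 332*(1/69) - 1*(-41529) = 332/69 + 41529 = 2865833/69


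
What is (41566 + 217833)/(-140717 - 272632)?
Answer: -259399/413349 ≈ -0.62755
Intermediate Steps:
(41566 + 217833)/(-140717 - 272632) = 259399/(-413349) = 259399*(-1/413349) = -259399/413349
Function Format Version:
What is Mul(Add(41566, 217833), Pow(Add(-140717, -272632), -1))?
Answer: Rational(-259399, 413349) ≈ -0.62755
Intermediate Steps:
Mul(Add(41566, 217833), Pow(Add(-140717, -272632), -1)) = Mul(259399, Pow(-413349, -1)) = Mul(259399, Rational(-1, 413349)) = Rational(-259399, 413349)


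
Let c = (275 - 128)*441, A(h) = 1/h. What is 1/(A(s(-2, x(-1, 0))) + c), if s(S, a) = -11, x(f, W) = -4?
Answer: 11/713096 ≈ 1.5426e-5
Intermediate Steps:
c = 64827 (c = 147*441 = 64827)
1/(A(s(-2, x(-1, 0))) + c) = 1/(1/(-11) + 64827) = 1/(-1/11 + 64827) = 1/(713096/11) = 11/713096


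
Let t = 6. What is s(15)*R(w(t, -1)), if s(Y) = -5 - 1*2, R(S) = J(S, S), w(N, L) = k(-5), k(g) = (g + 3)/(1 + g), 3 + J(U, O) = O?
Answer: 35/2 ≈ 17.500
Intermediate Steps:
J(U, O) = -3 + O
k(g) = (3 + g)/(1 + g)
w(N, L) = ½ (w(N, L) = (3 - 5)/(1 - 5) = -2/(-4) = -¼*(-2) = ½)
R(S) = -3 + S
s(Y) = -7 (s(Y) = -5 - 2 = -7)
s(15)*R(w(t, -1)) = -7*(-3 + ½) = -7*(-5/2) = 35/2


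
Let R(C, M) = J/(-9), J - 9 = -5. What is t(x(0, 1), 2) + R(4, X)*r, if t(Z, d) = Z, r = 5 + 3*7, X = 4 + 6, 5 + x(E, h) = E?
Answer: -149/9 ≈ -16.556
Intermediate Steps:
J = 4 (J = 9 - 5 = 4)
x(E, h) = -5 + E
X = 10
r = 26 (r = 5 + 21 = 26)
R(C, M) = -4/9 (R(C, M) = 4/(-9) = 4*(-⅑) = -4/9)
t(x(0, 1), 2) + R(4, X)*r = (-5 + 0) - 4/9*26 = -5 - 104/9 = -149/9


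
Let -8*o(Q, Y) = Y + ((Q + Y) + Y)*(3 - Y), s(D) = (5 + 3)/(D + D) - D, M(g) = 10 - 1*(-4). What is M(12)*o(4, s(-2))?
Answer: -21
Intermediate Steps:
M(g) = 14 (M(g) = 10 + 4 = 14)
s(D) = -D + 4/D (s(D) = 8/((2*D)) - D = 8*(1/(2*D)) - D = 4/D - D = -D + 4/D)
o(Q, Y) = -Y/8 - (3 - Y)*(Q + 2*Y)/8 (o(Q, Y) = -(Y + ((Q + Y) + Y)*(3 - Y))/8 = -(Y + (Q + 2*Y)*(3 - Y))/8 = -(Y + (3 - Y)*(Q + 2*Y))/8 = -Y/8 - (3 - Y)*(Q + 2*Y)/8)
M(12)*o(4, s(-2)) = 14*(-7*(-1*(-2) + 4/(-2))/8 - 3/8*4 + (-1*(-2) + 4/(-2))²/4 + (⅛)*4*(-1*(-2) + 4/(-2))) = 14*(-7*(2 + 4*(-½))/8 - 3/2 + (2 + 4*(-½))²/4 + (⅛)*4*(2 + 4*(-½))) = 14*(-7*(2 - 2)/8 - 3/2 + (2 - 2)²/4 + (⅛)*4*(2 - 2)) = 14*(-7/8*0 - 3/2 + (¼)*0² + (⅛)*4*0) = 14*(0 - 3/2 + (¼)*0 + 0) = 14*(0 - 3/2 + 0 + 0) = 14*(-3/2) = -21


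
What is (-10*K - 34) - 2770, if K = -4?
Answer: -2764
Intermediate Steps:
(-10*K - 34) - 2770 = (-10*(-4) - 34) - 2770 = (40 - 34) - 2770 = 6 - 2770 = -2764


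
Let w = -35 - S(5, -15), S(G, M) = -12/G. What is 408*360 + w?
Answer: 734237/5 ≈ 1.4685e+5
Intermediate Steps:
w = -163/5 (w = -35 - (-12)/5 = -35 - 1*(-12/5) = -35 + 12/5 = -163/5 ≈ -32.600)
408*360 + w = 408*360 - 163/5 = 146880 - 163/5 = 734237/5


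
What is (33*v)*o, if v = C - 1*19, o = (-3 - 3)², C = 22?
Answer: 3564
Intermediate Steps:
o = 36 (o = (-6)² = 36)
v = 3 (v = 22 - 1*19 = 22 - 19 = 3)
(33*v)*o = (33*3)*36 = 99*36 = 3564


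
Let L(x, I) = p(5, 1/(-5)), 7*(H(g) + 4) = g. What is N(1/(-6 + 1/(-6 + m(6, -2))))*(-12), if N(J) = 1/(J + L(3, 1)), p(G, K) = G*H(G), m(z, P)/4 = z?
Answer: 8988/12431 ≈ 0.72303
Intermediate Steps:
m(z, P) = 4*z
H(g) = -4 + g/7
p(G, K) = G*(-4 + G/7)
L(x, I) = -115/7 (L(x, I) = (1/7)*5*(-28 + 5) = (1/7)*5*(-23) = -115/7)
N(J) = 1/(-115/7 + J) (N(J) = 1/(J - 115/7) = 1/(-115/7 + J))
N(1/(-6 + 1/(-6 + m(6, -2))))*(-12) = (7/(-115 + 7/(-6 + 1/(-6 + 4*6))))*(-12) = (7/(-115 + 7/(-6 + 1/(-6 + 24))))*(-12) = (7/(-115 + 7/(-6 + 1/18)))*(-12) = (7/(-115 + 7/(-107/18)))*(-12) = (7/(-115 + 7*(-18/107)))*(-12) = (7/(-115 - 126/107))*(-12) = (7/(-12431/107))*(-12) = (7*(-107/12431))*(-12) = -749/12431*(-12) = 8988/12431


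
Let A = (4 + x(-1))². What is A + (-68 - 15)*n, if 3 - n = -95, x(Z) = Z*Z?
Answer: -8109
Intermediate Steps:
x(Z) = Z²
n = 98 (n = 3 - 1*(-95) = 3 + 95 = 98)
A = 25 (A = (4 + (-1)²)² = (4 + 1)² = 5² = 25)
A + (-68 - 15)*n = 25 + (-68 - 15)*98 = 25 - 83*98 = 25 - 8134 = -8109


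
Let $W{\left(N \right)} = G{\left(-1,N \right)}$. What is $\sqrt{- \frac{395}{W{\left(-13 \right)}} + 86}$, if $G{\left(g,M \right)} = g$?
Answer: $\sqrt{481} \approx 21.932$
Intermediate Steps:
$W{\left(N \right)} = -1$
$\sqrt{- \frac{395}{W{\left(-13 \right)}} + 86} = \sqrt{- \frac{395}{-1} + 86} = \sqrt{\left(-395\right) \left(-1\right) + 86} = \sqrt{395 + 86} = \sqrt{481}$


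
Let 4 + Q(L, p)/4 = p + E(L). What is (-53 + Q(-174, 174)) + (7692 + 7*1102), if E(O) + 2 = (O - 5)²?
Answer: 144189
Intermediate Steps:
E(O) = -2 + (-5 + O)² (E(O) = -2 + (O - 5)² = -2 + (-5 + O)²)
Q(L, p) = -24 + 4*p + 4*(-5 + L)² (Q(L, p) = -16 + 4*(p + (-2 + (-5 + L)²)) = -16 + 4*(-2 + p + (-5 + L)²) = -16 + (-8 + 4*p + 4*(-5 + L)²) = -24 + 4*p + 4*(-5 + L)²)
(-53 + Q(-174, 174)) + (7692 + 7*1102) = (-53 + (-24 + 4*174 + 4*(-5 - 174)²)) + (7692 + 7*1102) = (-53 + (-24 + 696 + 4*(-179)²)) + (7692 + 7714) = (-53 + (-24 + 696 + 4*32041)) + 15406 = (-53 + (-24 + 696 + 128164)) + 15406 = (-53 + 128836) + 15406 = 128783 + 15406 = 144189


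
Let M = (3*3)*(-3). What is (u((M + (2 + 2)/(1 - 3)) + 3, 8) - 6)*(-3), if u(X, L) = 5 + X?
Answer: 81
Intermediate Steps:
M = -27 (M = 9*(-3) = -27)
(u((M + (2 + 2)/(1 - 3)) + 3, 8) - 6)*(-3) = ((5 + ((-27 + (2 + 2)/(1 - 3)) + 3)) - 6)*(-3) = ((5 + ((-27 + 4/(-2)) + 3)) - 6)*(-3) = ((5 + ((-27 + 4*(-½)) + 3)) - 6)*(-3) = ((5 + ((-27 - 2) + 3)) - 6)*(-3) = ((5 + (-29 + 3)) - 6)*(-3) = ((5 - 26) - 6)*(-3) = (-21 - 6)*(-3) = -27*(-3) = 81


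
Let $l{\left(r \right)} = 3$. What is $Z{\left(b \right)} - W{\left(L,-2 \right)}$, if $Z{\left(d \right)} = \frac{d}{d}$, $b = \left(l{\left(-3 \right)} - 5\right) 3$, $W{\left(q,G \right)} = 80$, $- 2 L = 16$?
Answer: $-79$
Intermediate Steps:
$L = -8$ ($L = \left(- \frac{1}{2}\right) 16 = -8$)
$b = -6$ ($b = \left(3 - 5\right) 3 = \left(-2\right) 3 = -6$)
$Z{\left(d \right)} = 1$
$Z{\left(b \right)} - W{\left(L,-2 \right)} = 1 - 80 = -79$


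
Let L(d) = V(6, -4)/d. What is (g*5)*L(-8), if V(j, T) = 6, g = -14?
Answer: 105/2 ≈ 52.500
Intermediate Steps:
L(d) = 6/d
(g*5)*L(-8) = (-14*5)*(6/(-8)) = -420*(-1)/8 = -70*(-3/4) = 105/2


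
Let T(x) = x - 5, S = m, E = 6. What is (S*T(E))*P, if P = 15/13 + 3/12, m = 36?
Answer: 657/13 ≈ 50.538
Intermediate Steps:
S = 36
T(x) = -5 + x
P = 73/52 (P = 15*(1/13) + 3*(1/12) = 15/13 + 1/4 = 73/52 ≈ 1.4038)
(S*T(E))*P = (36*(-5 + 6))*(73/52) = (36*1)*(73/52) = 36*(73/52) = 657/13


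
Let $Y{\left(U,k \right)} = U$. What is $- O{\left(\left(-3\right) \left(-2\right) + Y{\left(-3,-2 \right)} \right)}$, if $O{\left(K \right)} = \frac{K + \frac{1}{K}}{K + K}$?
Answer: $- \frac{5}{9} \approx -0.55556$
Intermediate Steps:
$O{\left(K \right)} = \frac{K + \frac{1}{K}}{2 K}$
$- O{\left(\left(-3\right) \left(-2\right) + Y{\left(-3,-2 \right)} \right)} = - \frac{1 + \left(\left(-3\right) \left(-2\right) - 3\right)^{2}}{2 \left(\left(-3\right) \left(-2\right) - 3\right)^{2}} = - \frac{1 + \left(6 - 3\right)^{2}}{2 \left(6 - 3\right)^{2}} = - \frac{1 + 3^{2}}{2 \cdot 9} = - \frac{1 + 9}{2 \cdot 9} = - \frac{10}{2 \cdot 9} = \left(-1\right) \frac{5}{9} = - \frac{5}{9}$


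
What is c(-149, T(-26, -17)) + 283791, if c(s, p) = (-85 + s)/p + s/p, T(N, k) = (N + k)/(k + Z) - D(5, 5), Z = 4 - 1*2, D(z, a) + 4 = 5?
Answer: 7940403/28 ≈ 2.8359e+5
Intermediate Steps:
D(z, a) = 1 (D(z, a) = -4 + 5 = 1)
Z = 2 (Z = 4 - 2 = 2)
T(N, k) = -1 + (N + k)/(2 + k) (T(N, k) = (N + k)/(k + 2) - 1*1 = (N + k)/(2 + k) - 1 = -1 + (N + k)/(2 + k))
c(s, p) = s/p + (-85 + s)/p (c(s, p) = (-85 + s)/p + s/p = s/p + (-85 + s)/p)
c(-149, T(-26, -17)) + 283791 = (-85 + 2*(-149))/(((-2 - 26)/(2 - 17))) + 283791 = (-85 - 298)/((-28/(-15))) + 283791 = -383/(-1/15*(-28)) + 283791 = -383/(28/15) + 283791 = (15/28)*(-383) + 283791 = -5745/28 + 283791 = 7940403/28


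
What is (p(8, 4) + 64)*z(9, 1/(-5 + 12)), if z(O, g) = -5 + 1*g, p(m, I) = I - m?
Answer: -2040/7 ≈ -291.43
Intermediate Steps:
z(O, g) = -5 + g
(p(8, 4) + 64)*z(9, 1/(-5 + 12)) = ((4 - 1*8) + 64)*(-5 + 1/(-5 + 12)) = ((4 - 8) + 64)*(-5 + 1/7) = (-4 + 64)*(-5 + ⅐) = 60*(-34/7) = -2040/7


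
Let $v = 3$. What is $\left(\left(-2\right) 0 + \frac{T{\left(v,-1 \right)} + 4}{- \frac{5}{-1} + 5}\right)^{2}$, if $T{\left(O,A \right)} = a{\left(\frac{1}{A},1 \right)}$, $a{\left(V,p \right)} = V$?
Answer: $\frac{9}{100} \approx 0.09$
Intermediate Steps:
$T{\left(O,A \right)} = \frac{1}{A}$
$\left(\left(-2\right) 0 + \frac{T{\left(v,-1 \right)} + 4}{- \frac{5}{-1} + 5}\right)^{2} = \left(\left(-2\right) 0 + \frac{\frac{1}{-1} + 4}{- \frac{5}{-1} + 5}\right)^{2} = \left(0 + \frac{-1 + 4}{\left(-5\right) \left(-1\right) + 5}\right)^{2} = \left(0 + \frac{3}{5 + 5}\right)^{2} = \left(0 + \frac{3}{10}\right)^{2} = \left(\frac{3}{10}\right)^{2} = \frac{9}{100}$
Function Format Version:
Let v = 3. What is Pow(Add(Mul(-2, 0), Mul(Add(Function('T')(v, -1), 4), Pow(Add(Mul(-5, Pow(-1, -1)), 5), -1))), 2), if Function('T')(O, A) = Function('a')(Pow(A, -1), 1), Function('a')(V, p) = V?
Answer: Rational(9, 100) ≈ 0.090000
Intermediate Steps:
Function('T')(O, A) = Pow(A, -1)
Pow(Add(Mul(-2, 0), Mul(Add(Function('T')(v, -1), 4), Pow(Add(Mul(-5, Pow(-1, -1)), 5), -1))), 2) = Pow(Add(Mul(-2, 0), Mul(Add(Pow(-1, -1), 4), Pow(Add(Mul(-5, Pow(-1, -1)), 5), -1))), 2) = Pow(Add(0, Mul(Add(-1, 4), Pow(Add(Mul(-5, -1), 5), -1))), 2) = Pow(Add(0, Mul(3, Pow(Add(5, 5), -1))), 2) = Pow(Add(0, Mul(3, Pow(10, -1))), 2) = Pow(Add(0, Mul(3, Rational(1, 10))), 2) = Pow(Add(0, Rational(3, 10)), 2) = Pow(Rational(3, 10), 2) = Rational(9, 100)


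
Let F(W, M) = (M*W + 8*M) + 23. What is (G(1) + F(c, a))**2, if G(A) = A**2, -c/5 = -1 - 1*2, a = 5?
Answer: 19321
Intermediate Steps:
c = 15 (c = -5*(-1 - 1*2) = -5*(-1 - 2) = -5*(-3) = 15)
F(W, M) = 23 + 8*M + M*W (F(W, M) = (8*M + M*W) + 23 = 23 + 8*M + M*W)
(G(1) + F(c, a))**2 = (1**2 + (23 + 8*5 + 5*15))**2 = (1 + (23 + 40 + 75))**2 = (1 + 138)**2 = 139**2 = 19321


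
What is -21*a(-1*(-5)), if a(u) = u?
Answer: -105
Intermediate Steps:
-21*a(-1*(-5)) = -(-21)*(-5) = -21*5 = -105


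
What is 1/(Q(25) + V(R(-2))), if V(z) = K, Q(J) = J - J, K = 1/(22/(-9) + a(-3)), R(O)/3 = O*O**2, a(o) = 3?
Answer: 5/9 ≈ 0.55556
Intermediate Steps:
R(O) = 3*O**3 (R(O) = 3*(O*O**2) = 3*O**3)
K = 9/5 (K = 1/(22/(-9) + 3) = 1/(22*(-1/9) + 3) = 1/(-22/9 + 3) = 1/(5/9) = 9/5 ≈ 1.8000)
Q(J) = 0
V(z) = 9/5
1/(Q(25) + V(R(-2))) = 1/(0 + 9/5) = 1/(9/5) = 5/9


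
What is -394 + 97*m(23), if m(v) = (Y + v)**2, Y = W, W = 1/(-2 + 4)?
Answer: 212697/4 ≈ 53174.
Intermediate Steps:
W = 1/2 ≈ 0.50000
Y = 1/2 ≈ 0.50000
m(v) = (1/2 + v)**2
-394 + 97*m(23) = -394 + 97*((1 + 2*23)**2/4) = -394 + 97*((1 + 46)**2/4) = -394 + 97*((1/4)*47**2) = -394 + 97*((1/4)*2209) = -394 + 97*(2209/4) = -394 + 214273/4 = 212697/4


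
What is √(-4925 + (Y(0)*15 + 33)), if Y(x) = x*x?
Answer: 2*I*√1223 ≈ 69.943*I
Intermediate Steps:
Y(x) = x²
√(-4925 + (Y(0)*15 + 33)) = √(-4925 + (0²*15 + 33)) = √(-4925 + (0*15 + 33)) = √(-4925 + (0 + 33)) = √(-4925 + 33) = √(-4892) = 2*I*√1223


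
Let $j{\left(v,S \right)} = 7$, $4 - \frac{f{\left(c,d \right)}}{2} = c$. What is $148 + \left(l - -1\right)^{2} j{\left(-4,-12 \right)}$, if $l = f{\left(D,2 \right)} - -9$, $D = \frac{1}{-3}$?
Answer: $\frac{23284}{9} \approx 2587.1$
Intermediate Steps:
$D = - \frac{1}{3} \approx -0.33333$
$f{\left(c,d \right)} = 8 - 2 c$
$l = \frac{53}{3}$ ($l = \left(8 - - \frac{2}{3}\right) - -9 = \left(8 + \frac{2}{3}\right) + 9 = \frac{26}{3} + 9 = \frac{53}{3} \approx 17.667$)
$148 + \left(l - -1\right)^{2} j{\left(-4,-12 \right)} = 148 + \left(\frac{53}{3} - -1\right)^{2} \cdot 7 = 148 + \left(\frac{53}{3} + 1\right)^{2} \cdot 7 = 148 + \left(\frac{56}{3}\right)^{2} \cdot 7 = 148 + \frac{3136}{9} \cdot 7 = 148 + \frac{21952}{9} = \frac{23284}{9}$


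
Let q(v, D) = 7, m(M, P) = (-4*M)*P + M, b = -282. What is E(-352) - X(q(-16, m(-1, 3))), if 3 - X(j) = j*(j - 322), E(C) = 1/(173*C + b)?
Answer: -135081025/61178 ≈ -2208.0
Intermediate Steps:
m(M, P) = M - 4*M*P (m(M, P) = -4*M*P + M = M - 4*M*P)
E(C) = 1/(-282 + 173*C) (E(C) = 1/(173*C - 282) = 1/(-282 + 173*C))
X(j) = 3 - j*(-322 + j) (X(j) = 3 - j*(j - 322) = 3 - j*(-322 + j))
E(-352) - X(q(-16, m(-1, 3))) = 1/(-282 + 173*(-352)) - (3 - 1*7² + 322*7) = 1/(-282 - 60896) - (3 - 1*49 + 2254) = 1/(-61178) - (3 - 49 + 2254) = -1/61178 - 1*2208 = -1/61178 - 2208 = -135081025/61178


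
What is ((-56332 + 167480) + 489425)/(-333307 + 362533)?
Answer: 200191/9742 ≈ 20.549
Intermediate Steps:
((-56332 + 167480) + 489425)/(-333307 + 362533) = (111148 + 489425)/29226 = 600573*(1/29226) = 200191/9742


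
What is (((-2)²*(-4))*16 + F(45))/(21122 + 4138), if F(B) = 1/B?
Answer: -11519/1136700 ≈ -0.010134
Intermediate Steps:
(((-2)²*(-4))*16 + F(45))/(21122 + 4138) = (((-2)²*(-4))*16 + 1/45)/(21122 + 4138) = ((4*(-4))*16 + 1/45)/25260 = (-16*16 + 1/45)*(1/25260) = (-256 + 1/45)*(1/25260) = -11519/45*1/25260 = -11519/1136700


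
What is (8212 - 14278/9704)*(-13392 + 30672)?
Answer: 172097935200/1213 ≈ 1.4188e+8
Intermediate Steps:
(8212 - 14278/9704)*(-13392 + 30672) = (8212 - 14278*1/9704)*17280 = (8212 - 7139/4852)*17280 = (39837485/4852)*17280 = 172097935200/1213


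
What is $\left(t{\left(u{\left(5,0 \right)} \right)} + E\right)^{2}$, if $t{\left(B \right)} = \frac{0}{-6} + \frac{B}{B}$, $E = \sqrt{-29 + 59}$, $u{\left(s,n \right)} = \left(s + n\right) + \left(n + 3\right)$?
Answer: $\left(1 + \sqrt{30}\right)^{2} \approx 41.954$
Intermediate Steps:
$u{\left(s,n \right)} = 3 + s + 2 n$ ($u{\left(s,n \right)} = \left(n + s\right) + \left(3 + n\right) = 3 + s + 2 n$)
$E = \sqrt{30} \approx 5.4772$
$t{\left(B \right)} = 1$ ($t{\left(B \right)} = 0 \left(- \frac{1}{6}\right) + 1 = 0 + 1 = 1$)
$\left(t{\left(u{\left(5,0 \right)} \right)} + E\right)^{2} = \left(1 + \sqrt{30}\right)^{2}$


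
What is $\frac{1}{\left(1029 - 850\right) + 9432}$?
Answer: $\frac{1}{9611} \approx 0.00010405$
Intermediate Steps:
$\frac{1}{\left(1029 - 850\right) + 9432} = \frac{1}{179 + 9432} = \frac{1}{9611}$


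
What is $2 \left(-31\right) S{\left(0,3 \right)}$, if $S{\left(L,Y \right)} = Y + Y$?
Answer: $-372$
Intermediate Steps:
$S{\left(L,Y \right)} = 2 Y$
$2 \left(-31\right) S{\left(0,3 \right)} = 2 \left(-31\right) 2 \cdot 3 = \left(-62\right) 6 = -372$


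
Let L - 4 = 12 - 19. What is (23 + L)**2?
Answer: 400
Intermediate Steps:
L = -3 (L = 4 + (12 - 19) = 4 - 7 = -3)
(23 + L)**2 = (23 - 3)**2 = 20**2 = 400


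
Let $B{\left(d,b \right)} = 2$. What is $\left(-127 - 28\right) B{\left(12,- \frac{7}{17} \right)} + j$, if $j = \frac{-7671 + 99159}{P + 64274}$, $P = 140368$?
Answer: $- \frac{10557922}{34107} \approx -309.55$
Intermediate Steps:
$j = \frac{15248}{34107}$ ($j = \frac{-7671 + 99159}{140368 + 64274} = \frac{91488}{204642} = 91488 \cdot \frac{1}{204642} = \frac{15248}{34107} \approx 0.44706$)
$\left(-127 - 28\right) B{\left(12,- \frac{7}{17} \right)} + j = \left(-127 - 28\right) 2 + \frac{15248}{34107} = \left(-155\right) 2 + \frac{15248}{34107} = -310 + \frac{15248}{34107} = - \frac{10557922}{34107}$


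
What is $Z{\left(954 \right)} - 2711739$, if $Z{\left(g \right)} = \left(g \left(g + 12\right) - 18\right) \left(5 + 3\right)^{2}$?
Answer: $56267205$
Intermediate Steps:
$Z{\left(g \right)} = -1152 + 64 g \left(12 + g\right)$ ($Z{\left(g \right)} = \left(g \left(12 + g\right) - 18\right) 8^{2} = \left(-18 + g \left(12 + g\right)\right) 64 = -1152 + 64 g \left(12 + g\right)$)
$Z{\left(954 \right)} - 2711739 = \left(-1152 + 64 \cdot 954^{2} + 768 \cdot 954\right) - 2711739 = \left(-1152 + 64 \cdot 910116 + 732672\right) - 2711739 = \left(-1152 + 58247424 + 732672\right) - 2711739 = 58978944 - 2711739 = 56267205$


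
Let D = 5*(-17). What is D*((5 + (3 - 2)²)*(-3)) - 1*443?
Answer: 1087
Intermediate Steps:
D = -85
D*((5 + (3 - 2)²)*(-3)) - 1*443 = -85*(5 + (3 - 2)²)*(-3) - 1*443 = -85*(5 + 1²)*(-3) - 443 = -85*(5 + 1)*(-3) - 443 = -510*(-3) - 443 = -85*(-18) - 443 = 1530 - 443 = 1087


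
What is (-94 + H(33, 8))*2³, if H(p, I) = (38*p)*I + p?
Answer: 79768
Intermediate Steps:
H(p, I) = p + 38*I*p (H(p, I) = 38*I*p + p = p + 38*I*p)
(-94 + H(33, 8))*2³ = (-94 + 33*(1 + 38*8))*2³ = (-94 + 33*(1 + 304))*8 = (-94 + 33*305)*8 = (-94 + 10065)*8 = 9971*8 = 79768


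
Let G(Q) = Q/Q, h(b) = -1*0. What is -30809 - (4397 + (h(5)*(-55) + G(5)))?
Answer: -35207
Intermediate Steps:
h(b) = 0
G(Q) = 1
-30809 - (4397 + (h(5)*(-55) + G(5))) = -30809 - (4397 + (0*(-55) + 1)) = -30809 - (4397 + (0 + 1)) = -30809 - (4397 + 1) = -30809 - 1*4398 = -30809 - 4398 = -35207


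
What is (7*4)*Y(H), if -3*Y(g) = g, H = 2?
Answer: -56/3 ≈ -18.667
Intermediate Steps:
Y(g) = -g/3
(7*4)*Y(H) = (7*4)*(-⅓*2) = 28*(-⅔) = -56/3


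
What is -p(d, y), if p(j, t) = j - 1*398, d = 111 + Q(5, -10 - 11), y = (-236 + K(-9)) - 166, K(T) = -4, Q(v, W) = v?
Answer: 282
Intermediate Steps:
y = -406 (y = (-236 - 4) - 166 = -240 - 166 = -406)
d = 116 (d = 111 + 5 = 116)
p(j, t) = -398 + j (p(j, t) = j - 398 = -398 + j)
-p(d, y) = -(-398 + 116) = -1*(-282) = 282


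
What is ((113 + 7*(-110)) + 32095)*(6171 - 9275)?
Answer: -97583552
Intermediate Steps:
((113 + 7*(-110)) + 32095)*(6171 - 9275) = ((113 - 770) + 32095)*(-3104) = (-657 + 32095)*(-3104) = 31438*(-3104) = -97583552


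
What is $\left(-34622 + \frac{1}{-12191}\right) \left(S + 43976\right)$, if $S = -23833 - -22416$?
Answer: $- \frac{246070776149}{167} \approx -1.4735 \cdot 10^{9}$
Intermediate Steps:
$S = -1417$ ($S = -23833 + 22416 = -1417$)
$\left(-34622 + \frac{1}{-12191}\right) \left(S + 43976\right) = \left(-34622 + \frac{1}{-12191}\right) \left(-1417 + 43976\right) = \left(-34622 - \frac{1}{12191}\right) 42559 = \left(- \frac{422076803}{12191}\right) 42559 = - \frac{246070776149}{167}$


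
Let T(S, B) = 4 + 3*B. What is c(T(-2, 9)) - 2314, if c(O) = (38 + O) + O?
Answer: -2214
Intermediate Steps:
c(O) = 38 + 2*O
c(T(-2, 9)) - 2314 = (38 + 2*(4 + 3*9)) - 2314 = (38 + 2*(4 + 27)) - 2314 = (38 + 2*31) - 2314 = (38 + 62) - 2314 = 100 - 2314 = -2214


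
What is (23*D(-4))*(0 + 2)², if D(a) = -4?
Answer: -368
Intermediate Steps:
(23*D(-4))*(0 + 2)² = (23*(-4))*(0 + 2)² = -92*2² = -92*4 = -368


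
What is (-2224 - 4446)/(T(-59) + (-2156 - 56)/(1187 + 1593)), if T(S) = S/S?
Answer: -2317825/71 ≈ -32645.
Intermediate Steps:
T(S) = 1
(-2224 - 4446)/(T(-59) + (-2156 - 56)/(1187 + 1593)) = (-2224 - 4446)/(1 + (-2156 - 56)/(1187 + 1593)) = -6670/(1 - 2212/2780) = -6670/(1 - 2212*1/2780) = -6670/(1 - 553/695) = -6670/142/695 = -6670*695/142 = -2317825/71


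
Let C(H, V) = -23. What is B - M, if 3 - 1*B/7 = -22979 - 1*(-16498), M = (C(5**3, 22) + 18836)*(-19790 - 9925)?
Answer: 559073683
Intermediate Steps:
M = -559028295 (M = (-23 + 18836)*(-19790 - 9925) = 18813*(-29715) = -559028295)
B = 45388 (B = 21 - 7*(-22979 - 1*(-16498)) = 21 - 7*(-22979 + 16498) = 21 - 7*(-6481) = 21 + 45367 = 45388)
B - M = 45388 - 1*(-559028295) = 45388 + 559028295 = 559073683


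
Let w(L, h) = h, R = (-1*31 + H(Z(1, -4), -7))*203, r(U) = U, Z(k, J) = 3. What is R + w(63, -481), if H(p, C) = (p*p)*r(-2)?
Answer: -10428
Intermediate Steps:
H(p, C) = -2*p**2 (H(p, C) = (p*p)*(-2) = p**2*(-2) = -2*p**2)
R = -9947 (R = (-1*31 - 2*3**2)*203 = (-31 - 2*9)*203 = (-31 - 18)*203 = -49*203 = -9947)
R + w(63, -481) = -9947 - 481 = -10428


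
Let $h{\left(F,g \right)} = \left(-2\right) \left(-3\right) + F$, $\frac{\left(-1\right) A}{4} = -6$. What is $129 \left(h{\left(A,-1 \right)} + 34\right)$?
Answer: $8256$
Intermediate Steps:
$A = 24$ ($A = \left(-4\right) \left(-6\right) = 24$)
$h{\left(F,g \right)} = 6 + F$
$129 \left(h{\left(A,-1 \right)} + 34\right) = 129 \left(\left(6 + 24\right) + 34\right) = 129 \left(30 + 34\right) = 129 \cdot 64 = 8256$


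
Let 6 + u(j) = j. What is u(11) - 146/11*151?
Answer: -21991/11 ≈ -1999.2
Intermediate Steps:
u(j) = -6 + j
u(11) - 146/11*151 = (-6 + 11) - 146/11*151 = 5 - 146*1/11*151 = 5 - 146/11*151 = 5 - 22046/11 = -21991/11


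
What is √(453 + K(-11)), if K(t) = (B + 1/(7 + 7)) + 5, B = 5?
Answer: √90762/14 ≈ 21.519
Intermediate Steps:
K(t) = 141/14 (K(t) = (5 + 1/(7 + 7)) + 5 = (5 + 1/14) + 5 = 71/14 + 5 = 141/14)
√(453 + K(-11)) = √(453 + 141/14) = √(6483/14) = √90762/14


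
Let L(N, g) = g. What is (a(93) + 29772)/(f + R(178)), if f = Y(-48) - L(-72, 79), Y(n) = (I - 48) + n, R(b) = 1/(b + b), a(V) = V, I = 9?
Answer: -2126388/11819 ≈ -179.91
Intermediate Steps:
R(b) = 1/(2*b)
Y(n) = -39 + n (Y(n) = (9 - 48) + n = -39 + n)
f = -166 (f = (-39 - 48) - 1*79 = -87 - 79 = -166)
(a(93) + 29772)/(f + R(178)) = (93 + 29772)/(-166 + (1/2)/178) = 29865/(-166 + (1/2)*(1/178)) = 29865/(-166 + 1/356) = 29865/(-59095/356) = 29865*(-356/59095) = -2126388/11819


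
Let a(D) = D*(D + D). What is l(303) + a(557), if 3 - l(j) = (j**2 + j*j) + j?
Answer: 436580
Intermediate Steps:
a(D) = 2*D**2 (a(D) = D*(2*D) = 2*D**2)
l(j) = 3 - j - 2*j**2 (l(j) = 3 - ((j**2 + j*j) + j) = 3 - ((j**2 + j**2) + j) = 3 - (2*j**2 + j) = 3 - (j + 2*j**2) = 3 + (-j - 2*j**2) = 3 - j - 2*j**2)
l(303) + a(557) = (3 - 1*303 - 2*303**2) + 2*557**2 = (3 - 303 - 2*91809) + 2*310249 = (3 - 303 - 183618) + 620498 = -183918 + 620498 = 436580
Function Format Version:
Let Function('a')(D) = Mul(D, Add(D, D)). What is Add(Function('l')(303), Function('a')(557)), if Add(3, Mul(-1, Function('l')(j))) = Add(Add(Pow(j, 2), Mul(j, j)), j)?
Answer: 436580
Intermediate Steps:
Function('a')(D) = Mul(2, Pow(D, 2)) (Function('a')(D) = Mul(D, Mul(2, D)) = Mul(2, Pow(D, 2)))
Function('l')(j) = Add(3, Mul(-1, j), Mul(-2, Pow(j, 2))) (Function('l')(j) = Add(3, Mul(-1, Add(Add(Pow(j, 2), Mul(j, j)), j))) = Add(3, Mul(-1, Add(Add(Pow(j, 2), Pow(j, 2)), j))) = Add(3, Mul(-1, Add(Mul(2, Pow(j, 2)), j))) = Add(3, Mul(-1, Add(j, Mul(2, Pow(j, 2))))) = Add(3, Add(Mul(-1, j), Mul(-2, Pow(j, 2)))) = Add(3, Mul(-1, j), Mul(-2, Pow(j, 2))))
Add(Function('l')(303), Function('a')(557)) = Add(Add(3, Mul(-1, 303), Mul(-2, Pow(303, 2))), Mul(2, Pow(557, 2))) = Add(Add(3, -303, Mul(-2, 91809)), Mul(2, 310249)) = Add(Add(3, -303, -183618), 620498) = Add(-183918, 620498) = 436580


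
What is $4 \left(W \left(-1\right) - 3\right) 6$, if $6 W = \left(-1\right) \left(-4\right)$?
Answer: $-88$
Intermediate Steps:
$W = \frac{2}{3}$ ($W = \frac{\left(-1\right) \left(-4\right)}{6} = \frac{1}{6} \cdot 4 = \frac{2}{3} \approx 0.66667$)
$4 \left(W \left(-1\right) - 3\right) 6 = 4 \left(\frac{2}{3} \left(-1\right) - 3\right) 6 = 4 \left(- \frac{2}{3} - 3\right) 6 = 4 \left(- \frac{11}{3}\right) 6 = \left(- \frac{44}{3}\right) 6 = -88$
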